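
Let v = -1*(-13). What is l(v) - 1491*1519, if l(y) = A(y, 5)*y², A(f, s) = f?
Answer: -2262632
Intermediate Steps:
v = 13
l(y) = y³ (l(y) = y*y² = y³)
l(v) - 1491*1519 = 13³ - 1491*1519 = 2197 - 2264829 = -2262632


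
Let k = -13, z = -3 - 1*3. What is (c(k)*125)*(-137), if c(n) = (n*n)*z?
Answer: 17364750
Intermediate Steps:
z = -6 (z = -3 - 3 = -6)
c(n) = -6*n² (c(n) = (n*n)*(-6) = n²*(-6) = -6*n²)
(c(k)*125)*(-137) = (-6*(-13)²*125)*(-137) = (-6*169*125)*(-137) = -1014*125*(-137) = -126750*(-137) = 17364750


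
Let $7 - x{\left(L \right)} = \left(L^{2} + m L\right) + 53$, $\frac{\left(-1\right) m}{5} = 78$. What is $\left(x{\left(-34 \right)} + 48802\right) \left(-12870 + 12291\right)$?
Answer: $-19882860$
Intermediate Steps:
$m = -390$ ($m = \left(-5\right) 78 = -390$)
$x{\left(L \right)} = -46 - L^{2} + 390 L$ ($x{\left(L \right)} = 7 - \left(\left(L^{2} - 390 L\right) + 53\right) = 7 - \left(53 + L^{2} - 390 L\right) = -46 - L^{2} + 390 L$)
$\left(x{\left(-34 \right)} + 48802\right) \left(-12870 + 12291\right) = \left(\left(-46 - \left(-34\right)^{2} + 390 \left(-34\right)\right) + 48802\right) \left(-12870 + 12291\right) = \left(\left(-46 - 1156 - 13260\right) + 48802\right) \left(-579\right) = \left(-14462 + 48802\right) \left(-579\right) = 34340 \left(-579\right) = -19882860$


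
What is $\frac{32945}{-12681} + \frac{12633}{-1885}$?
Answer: $- \frac{222300398}{23903685} \approx -9.2998$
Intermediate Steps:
$\frac{32945}{-12681} + \frac{12633}{-1885} = 32945 \left(- \frac{1}{12681}\right) + 12633 \left(- \frac{1}{1885}\right) = - \frac{32945}{12681} - \frac{12633}{1885} = - \frac{222300398}{23903685}$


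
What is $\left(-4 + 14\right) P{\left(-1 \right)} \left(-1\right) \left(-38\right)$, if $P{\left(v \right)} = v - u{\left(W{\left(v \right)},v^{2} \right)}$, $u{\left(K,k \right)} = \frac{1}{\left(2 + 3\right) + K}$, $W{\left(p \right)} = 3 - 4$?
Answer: $-475$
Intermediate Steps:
$W{\left(p \right)} = -1$
$u{\left(K,k \right)} = \frac{1}{5 + K}$
$P{\left(v \right)} = - \frac{1}{4} + v$ ($P{\left(v \right)} = v - \frac{1}{5 - 1} = v - \frac{1}{4} = - \frac{1}{4} + v$)
$\left(-4 + 14\right) P{\left(-1 \right)} \left(-1\right) \left(-38\right) = \left(-4 + 14\right) \left(- \frac{1}{4} - 1\right) \left(-1\right) \left(-38\right) = 10 \left(\left(- \frac{5}{4}\right) \left(-1\right)\right) \left(-38\right) = 10 \cdot \frac{5}{4} \left(-38\right) = \frac{25}{2} \left(-38\right) = -475$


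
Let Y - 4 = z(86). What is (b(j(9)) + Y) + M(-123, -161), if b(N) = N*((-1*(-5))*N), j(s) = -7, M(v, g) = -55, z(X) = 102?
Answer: 296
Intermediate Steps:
Y = 106 (Y = 4 + 102 = 106)
b(N) = 5*N**2 (b(N) = N*(5*N) = 5*N**2)
(b(j(9)) + Y) + M(-123, -161) = (5*(-7)**2 + 106) - 55 = (5*49 + 106) - 55 = (245 + 106) - 55 = 351 - 55 = 296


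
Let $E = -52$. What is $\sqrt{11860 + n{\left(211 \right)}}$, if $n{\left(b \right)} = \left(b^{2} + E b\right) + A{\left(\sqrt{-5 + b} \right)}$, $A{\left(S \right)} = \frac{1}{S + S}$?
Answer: $\frac{\sqrt{1926976324 + 103 \sqrt{206}}}{206} \approx 213.09$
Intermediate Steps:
$A{\left(S \right)} = \frac{1}{2 S}$
$n{\left(b \right)} = b^{2} + \frac{1}{2 \sqrt{-5 + b}} - 52 b$ ($n{\left(b \right)} = \left(b^{2} - 52 b\right) + \frac{1}{2 \sqrt{-5 + b}} = b^{2} + \frac{1}{2 \sqrt{-5 + b}} - 52 b$)
$\sqrt{11860 + n{\left(211 \right)}} = \sqrt{11860 + \left(211^{2} + \frac{1}{2 \sqrt{-5 + 211}} - 10972\right)} = \sqrt{11860 + \left(44521 + \frac{1}{2 \sqrt{206}} - 10972\right)} = \sqrt{11860 + \left(44521 + \frac{\frac{1}{206} \sqrt{206}}{2} - 10972\right)} = \sqrt{11860 + \left(44521 + \frac{\sqrt{206}}{412} - 10972\right)} = \sqrt{11860 + \left(33549 + \frac{\sqrt{206}}{412}\right)} = \sqrt{45409 + \frac{\sqrt{206}}{412}}$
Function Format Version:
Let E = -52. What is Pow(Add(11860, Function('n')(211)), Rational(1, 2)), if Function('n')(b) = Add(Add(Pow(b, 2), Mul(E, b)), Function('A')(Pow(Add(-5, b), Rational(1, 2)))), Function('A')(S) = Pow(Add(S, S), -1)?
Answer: Mul(Rational(1, 206), Pow(Add(1926976324, Mul(103, Pow(206, Rational(1, 2)))), Rational(1, 2))) ≈ 213.09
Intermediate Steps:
Function('A')(S) = Mul(Rational(1, 2), Pow(S, -1)) (Function('A')(S) = Pow(Mul(2, S), -1) = Mul(Rational(1, 2), Pow(S, -1)))
Function('n')(b) = Add(Pow(b, 2), Mul(Rational(1, 2), Pow(Add(-5, b), Rational(-1, 2))), Mul(-52, b)) (Function('n')(b) = Add(Add(Pow(b, 2), Mul(-52, b)), Mul(Rational(1, 2), Pow(Pow(Add(-5, b), Rational(1, 2)), -1))) = Add(Add(Pow(b, 2), Mul(-52, b)), Mul(Rational(1, 2), Pow(Add(-5, b), Rational(-1, 2)))) = Add(Pow(b, 2), Mul(Rational(1, 2), Pow(Add(-5, b), Rational(-1, 2))), Mul(-52, b)))
Pow(Add(11860, Function('n')(211)), Rational(1, 2)) = Pow(Add(11860, Add(Pow(211, 2), Mul(Rational(1, 2), Pow(Add(-5, 211), Rational(-1, 2))), Mul(-52, 211))), Rational(1, 2)) = Pow(Add(11860, Add(44521, Mul(Rational(1, 2), Pow(206, Rational(-1, 2))), -10972)), Rational(1, 2)) = Pow(Add(11860, Add(44521, Mul(Rational(1, 2), Mul(Rational(1, 206), Pow(206, Rational(1, 2)))), -10972)), Rational(1, 2)) = Pow(Add(11860, Add(44521, Mul(Rational(1, 412), Pow(206, Rational(1, 2))), -10972)), Rational(1, 2)) = Pow(Add(11860, Add(33549, Mul(Rational(1, 412), Pow(206, Rational(1, 2))))), Rational(1, 2)) = Pow(Add(45409, Mul(Rational(1, 412), Pow(206, Rational(1, 2)))), Rational(1, 2))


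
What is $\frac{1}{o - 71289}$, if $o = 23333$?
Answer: $- \frac{1}{47956} \approx -2.0852 \cdot 10^{-5}$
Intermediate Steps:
$\frac{1}{o - 71289} = \frac{1}{23333 - 71289} = \frac{1}{-47956} = - \frac{1}{47956}$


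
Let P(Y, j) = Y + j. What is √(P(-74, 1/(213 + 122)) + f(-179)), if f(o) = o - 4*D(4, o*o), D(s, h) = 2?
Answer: I*√29290390/335 ≈ 16.155*I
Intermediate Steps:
f(o) = -8 + o (f(o) = o - 4*2 = o - 8 = -8 + o)
√(P(-74, 1/(213 + 122)) + f(-179)) = √((-74 + 1/(213 + 122)) + (-8 - 179)) = √((-74 + 1/335) - 187) = √(-24789/335 - 187) = √(-87434/335) = I*√29290390/335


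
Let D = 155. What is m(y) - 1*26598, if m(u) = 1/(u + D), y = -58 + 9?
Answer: -2819387/106 ≈ -26598.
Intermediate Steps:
y = -49
m(u) = 1/(155 + u) (m(u) = 1/(u + 155) = 1/(155 + u))
m(y) - 1*26598 = 1/(155 - 49) - 1*26598 = 1/106 - 26598 = -2819387/106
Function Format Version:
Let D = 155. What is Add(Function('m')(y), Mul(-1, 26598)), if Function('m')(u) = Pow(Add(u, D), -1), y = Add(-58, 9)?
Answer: Rational(-2819387, 106) ≈ -26598.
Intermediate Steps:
y = -49
Function('m')(u) = Pow(Add(155, u), -1) (Function('m')(u) = Pow(Add(u, 155), -1) = Pow(Add(155, u), -1))
Add(Function('m')(y), Mul(-1, 26598)) = Add(Pow(Add(155, -49), -1), Mul(-1, 26598)) = Add(Pow(106, -1), -26598) = Add(Rational(1, 106), -26598) = Rational(-2819387, 106)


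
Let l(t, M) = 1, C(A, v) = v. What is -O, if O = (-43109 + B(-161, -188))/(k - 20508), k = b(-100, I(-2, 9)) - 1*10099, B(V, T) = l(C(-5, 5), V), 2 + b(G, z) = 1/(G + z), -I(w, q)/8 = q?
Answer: -7414576/5264749 ≈ -1.4083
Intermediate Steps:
I(w, q) = -8*q
b(G, z) = -2 + 1/(G + z)
B(V, T) = 1
k = -1737373/172 (k = (1 - 2*(-100) - (-16)*9)/(-100 - 8*9) - 1*10099 = (1 + 200 - 2*(-72))/(-100 - 72) - 10099 = (1 + 200 + 144)/(-172) - 10099 = -1/172*345 - 10099 = -345/172 - 10099 = -1737373/172 ≈ -10101.)
O = 7414576/5264749 (O = (-43109 + 1)/(-1737373/172 - 20508) = -43108/(-5264749/172) = -43108*(-172/5264749) = 7414576/5264749 ≈ 1.4083)
-O = -1*7414576/5264749 = -7414576/5264749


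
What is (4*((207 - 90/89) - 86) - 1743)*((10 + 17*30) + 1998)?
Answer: -283050898/89 ≈ -3.1803e+6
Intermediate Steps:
(4*((207 - 90/89) - 86) - 1743)*((10 + 17*30) + 1998) = (4*((207 - 90*1/89) - 86) - 1743)*((10 + 510) + 1998) = (4*((207 - 90/89) - 86) - 1743)*(520 + 1998) = (4*(18333/89 - 86) - 1743)*2518 = (4*(10679/89) - 1743)*2518 = (42716/89 - 1743)*2518 = -112411/89*2518 = -283050898/89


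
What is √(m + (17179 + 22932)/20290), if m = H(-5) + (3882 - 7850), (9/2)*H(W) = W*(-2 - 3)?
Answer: I*√14674153704490/60870 ≈ 62.932*I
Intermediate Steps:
H(W) = -10*W/9 (H(W) = 2*(W*(-2 - 3))/9 = 2*(W*(-5))/9 = 2*(-5*W)/9 = -10*W/9)
m = -35662/9 (m = -10/9*(-5) + (3882 - 7850) = 50/9 - 3968 = -35662/9 ≈ -3962.4)
√(m + (17179 + 22932)/20290) = √(-35662/9 + (17179 + 22932)/20290) = √(-35662/9 + 40111*(1/20290)) = √(-35662/9 + 40111/20290) = √(-723220981/182610) = I*√14674153704490/60870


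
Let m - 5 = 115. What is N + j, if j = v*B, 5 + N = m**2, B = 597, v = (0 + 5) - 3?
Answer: 15589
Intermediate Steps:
m = 120 (m = 5 + 115 = 120)
v = 2 (v = 5 - 3 = 2)
N = 14395 (N = -5 + 120**2 = -5 + 14400 = 14395)
j = 1194 (j = 2*597 = 1194)
N + j = 14395 + 1194 = 15589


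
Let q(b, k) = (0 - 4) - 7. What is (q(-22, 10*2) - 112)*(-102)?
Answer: 12546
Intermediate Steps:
q(b, k) = -11 (q(b, k) = -4 - 7 = -11)
(q(-22, 10*2) - 112)*(-102) = (-11 - 112)*(-102) = -123*(-102) = 12546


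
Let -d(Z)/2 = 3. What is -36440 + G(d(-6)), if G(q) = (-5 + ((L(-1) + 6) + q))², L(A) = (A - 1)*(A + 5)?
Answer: -36271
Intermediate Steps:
d(Z) = -6 (d(Z) = -2*3 = -6)
L(A) = (-1 + A)*(5 + A)
G(q) = (-7 + q)² (G(q) = (-5 + (((-5 + (-1)² + 4*(-1)) + 6) + q))² = (-5 + (((-5 + 1 - 4) + 6) + q))² = (-5 + ((-8 + 6) + q))² = (-5 + (-2 + q))² = (-7 + q)²)
-36440 + G(d(-6)) = -36440 + (-7 - 6)² = -36440 + (-13)² = -36440 + 169 = -36271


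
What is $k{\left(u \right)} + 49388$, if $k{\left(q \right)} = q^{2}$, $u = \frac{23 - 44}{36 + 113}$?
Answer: $\frac{1096463429}{22201} \approx 49388.0$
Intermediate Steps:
$u = - \frac{21}{149} \approx -0.14094$
$k{\left(u \right)} + 49388 = \left(- \frac{21}{149}\right)^{2} + 49388 = \frac{441}{22201} + 49388 = \frac{1096463429}{22201}$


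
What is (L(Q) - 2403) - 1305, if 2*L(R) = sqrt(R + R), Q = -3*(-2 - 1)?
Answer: -3708 + 3*sqrt(2)/2 ≈ -3705.9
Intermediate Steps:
Q = 9 (Q = -3*(-3) = 9)
L(R) = sqrt(2)*sqrt(R)/2 (L(R) = sqrt(R + R)/2 = sqrt(2*R)/2 = (sqrt(2)*sqrt(R))/2 = sqrt(2)*sqrt(R)/2)
(L(Q) - 2403) - 1305 = (sqrt(2)*sqrt(9)/2 - 2403) - 1305 = ((1/2)*sqrt(2)*3 - 2403) - 1305 = (3*sqrt(2)/2 - 2403) - 1305 = (-2403 + 3*sqrt(2)/2) - 1305 = -3708 + 3*sqrt(2)/2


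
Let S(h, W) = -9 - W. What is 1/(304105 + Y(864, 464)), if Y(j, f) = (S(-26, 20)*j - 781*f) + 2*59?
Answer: -1/83217 ≈ -1.2017e-5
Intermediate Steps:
Y(j, f) = 118 - 781*f - 29*j (Y(j, f) = ((-9 - 1*20)*j - 781*f) + 2*59 = ((-9 - 20)*j - 781*f) + 118 = (-29*j - 781*f) + 118 = (-781*f - 29*j) + 118 = 118 - 781*f - 29*j)
1/(304105 + Y(864, 464)) = 1/(304105 + (118 - 781*464 - 29*864)) = 1/(304105 + (118 - 362384 - 25056)) = 1/(304105 - 387322) = 1/(-83217) = -1/83217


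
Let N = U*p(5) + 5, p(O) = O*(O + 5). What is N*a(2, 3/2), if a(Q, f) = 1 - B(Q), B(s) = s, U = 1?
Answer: -55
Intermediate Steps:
p(O) = O*(5 + O)
N = 55 (N = 1*(5*(5 + 5)) + 5 = 1*(5*10) + 5 = 1*50 + 5 = 50 + 5 = 55)
a(Q, f) = 1 - Q
N*a(2, 3/2) = 55*(1 - 1*2) = 55*(1 - 2) = 55*(-1) = -55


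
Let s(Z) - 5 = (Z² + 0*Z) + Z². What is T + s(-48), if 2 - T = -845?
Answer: 5460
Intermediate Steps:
T = 847 (T = 2 - 1*(-845) = 2 + 845 = 847)
s(Z) = 5 + 2*Z² (s(Z) = 5 + ((Z² + 0*Z) + Z²) = 5 + ((Z² + 0) + Z²) = 5 + (Z² + Z²) = 5 + 2*Z²)
T + s(-48) = 847 + (5 + 2*(-48)²) = 847 + (5 + 2*2304) = 847 + (5 + 4608) = 847 + 4613 = 5460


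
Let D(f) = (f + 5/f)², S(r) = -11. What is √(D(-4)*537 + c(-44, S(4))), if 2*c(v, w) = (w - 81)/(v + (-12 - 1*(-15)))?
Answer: 13*√2355737/164 ≈ 121.66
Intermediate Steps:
c(v, w) = (-81 + w)/(2*(3 + v)) (c(v, w) = ((w - 81)/(v + (-12 - 1*(-15))))/2 = ((-81 + w)/(v + (-12 + 15)))/2 = ((-81 + w)/(v + 3))/2 = ((-81 + w)/(3 + v))/2 = (-81 + w)/(2*(3 + v)))
√(D(-4)*537 + c(-44, S(4))) = √(((5 + (-4)²)²/(-4)²)*537 + (-81 - 11)/(2*(3 - 44))) = √(((5 + 16)²/16)*537 + (½)*(-92)/(-41)) = √(((1/16)*21²)*537 + (½)*(-1/41)*(-92)) = √(((1/16)*441)*537 + 46/41) = √((441/16)*537 + 46/41) = √(236817/16 + 46/41) = √(9710233/656) = 13*√2355737/164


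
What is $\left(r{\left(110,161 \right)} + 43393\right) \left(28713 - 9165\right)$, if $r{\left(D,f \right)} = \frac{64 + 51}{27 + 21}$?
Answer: $\frac{3393172791}{4} \approx 8.4829 \cdot 10^{8}$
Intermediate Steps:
$r{\left(D,f \right)} = \frac{115}{48}$
$\left(r{\left(110,161 \right)} + 43393\right) \left(28713 - 9165\right) = \left(\frac{115}{48} + 43393\right) \left(28713 - 9165\right) = \frac{2082979}{48} \cdot 19548 = \frac{3393172791}{4}$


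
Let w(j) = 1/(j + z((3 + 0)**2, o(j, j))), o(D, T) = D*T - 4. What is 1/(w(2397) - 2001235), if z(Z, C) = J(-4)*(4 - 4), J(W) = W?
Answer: -2397/4796960294 ≈ -4.9969e-7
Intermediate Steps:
o(D, T) = -4 + D*T
z(Z, C) = 0 (z(Z, C) = -4*(4 - 4) = -4*0 = 0)
w(j) = 1/j (w(j) = 1/(j + 0) = 1/j)
1/(w(2397) - 2001235) = 1/(1/2397 - 2001235) = 1/(-4796960294/2397) = -2397/4796960294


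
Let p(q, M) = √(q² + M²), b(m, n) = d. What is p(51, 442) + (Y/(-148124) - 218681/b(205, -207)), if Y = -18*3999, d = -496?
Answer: 8106901879/18367376 + 17*√685 ≈ 886.31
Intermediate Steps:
Y = -71982
b(m, n) = -496
p(q, M) = √(M² + q²)
p(51, 442) + (Y/(-148124) - 218681/b(205, -207)) = √(442² + 51²) + (-71982/(-148124) - 218681/(-496)) = √(195364 + 2601) + (-71982*(-1/148124) - 218681*(-1/496)) = √197965 + (35991/74062 + 218681/496) = 17*√685 + 8106901879/18367376 = 8106901879/18367376 + 17*√685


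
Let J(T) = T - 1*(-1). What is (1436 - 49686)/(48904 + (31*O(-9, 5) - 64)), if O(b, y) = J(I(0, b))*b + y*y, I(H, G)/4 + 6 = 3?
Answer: -24125/26342 ≈ -0.91584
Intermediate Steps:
I(H, G) = -12 (I(H, G) = -24 + 4*3 = -24 + 12 = -12)
J(T) = 1 + T (J(T) = T + 1 = 1 + T)
O(b, y) = y² - 11*b (O(b, y) = (1 - 12)*b + y*y = -11*b + y² = y² - 11*b)
(1436 - 49686)/(48904 + (31*O(-9, 5) - 64)) = (1436 - 49686)/(48904 + (31*(5² - 11*(-9)) - 64)) = -48250/(48904 + (31*(25 + 99) - 64)) = -48250/(48904 + (31*124 - 64)) = -48250/(48904 + (3844 - 64)) = -48250/(48904 + 3780) = -48250/52684 = -48250*1/52684 = -24125/26342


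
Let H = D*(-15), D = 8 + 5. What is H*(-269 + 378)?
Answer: -21255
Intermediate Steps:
D = 13
H = -195 (H = 13*(-15) = -195)
H*(-269 + 378) = -195*(-269 + 378) = -195*109 = -21255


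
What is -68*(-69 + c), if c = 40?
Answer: 1972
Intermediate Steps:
-68*(-69 + c) = -68*(-69 + 40) = -68*(-29) = 1972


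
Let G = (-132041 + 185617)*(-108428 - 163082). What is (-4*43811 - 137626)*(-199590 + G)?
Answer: 4551200796034500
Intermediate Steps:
G = -14546419760 (G = 53576*(-271510) = -14546419760)
(-4*43811 - 137626)*(-199590 + G) = (-4*43811 - 137626)*(-199590 - 14546419760) = (-175244 - 137626)*(-14546619350) = -312870*(-14546619350) = 4551200796034500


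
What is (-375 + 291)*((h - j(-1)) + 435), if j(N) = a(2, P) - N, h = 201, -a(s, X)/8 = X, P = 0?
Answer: -53340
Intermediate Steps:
a(s, X) = -8*X
j(N) = -N (j(N) = -8*0 - N = 0 - N = -N)
(-375 + 291)*((h - j(-1)) + 435) = (-375 + 291)*((201 - (-1)*(-1)) + 435) = -84*((201 - 1*1) + 435) = -84*((201 - 1) + 435) = -84*(200 + 435) = -84*635 = -53340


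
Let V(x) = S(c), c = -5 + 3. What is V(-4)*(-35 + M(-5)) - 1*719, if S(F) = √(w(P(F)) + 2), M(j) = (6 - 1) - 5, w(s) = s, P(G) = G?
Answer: -719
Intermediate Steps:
c = -2
M(j) = 0 (M(j) = 5 - 5 = 0)
S(F) = √(2 + F) (S(F) = √(F + 2) = √(2 + F))
V(x) = 0 (V(x) = √(2 - 2) = √0 = 0)
V(-4)*(-35 + M(-5)) - 1*719 = 0*(-35 + 0) - 1*719 = 0*(-35) - 719 = 0 - 719 = -719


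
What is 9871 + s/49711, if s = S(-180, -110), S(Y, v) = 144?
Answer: 490697425/49711 ≈ 9871.0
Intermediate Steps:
s = 144
9871 + s/49711 = 9871 + 144/49711 = 490697425/49711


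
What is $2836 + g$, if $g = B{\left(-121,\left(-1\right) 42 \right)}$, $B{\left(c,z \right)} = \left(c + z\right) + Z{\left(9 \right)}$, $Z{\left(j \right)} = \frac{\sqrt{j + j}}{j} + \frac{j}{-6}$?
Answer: $\frac{5343}{2} + \frac{\sqrt{2}}{3} \approx 2672.0$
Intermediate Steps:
$Z{\left(j \right)} = - \frac{j}{6} + \frac{\sqrt{2}}{\sqrt{j}}$ ($Z{\left(j \right)} = \frac{\sqrt{2 j}}{j} + j \left(- \frac{1}{6}\right) = \frac{\sqrt{2} \sqrt{j}}{j} - \frac{j}{6} = \frac{\sqrt{2}}{\sqrt{j}} - \frac{j}{6} = - \frac{j}{6} + \frac{\sqrt{2}}{\sqrt{j}}$)
$B{\left(c,z \right)} = - \frac{3}{2} + c + z + \frac{\sqrt{2}}{3}$ ($B{\left(c,z \right)} = \left(c + z\right) - \left(\frac{3}{2} - \frac{\sqrt{2}}{3}\right) = - \frac{3}{2} + c + z + \frac{\sqrt{2}}{3}$)
$g = - \frac{329}{2} + \frac{\sqrt{2}}{3}$ ($g = - \frac{3}{2} - 121 - 42 + \frac{\sqrt{2}}{3} = - \frac{329}{2} + \frac{\sqrt{2}}{3} \approx -164.03$)
$2836 + g = 2836 - \left(\frac{329}{2} - \frac{\sqrt{2}}{3}\right) = \frac{5343}{2} + \frac{\sqrt{2}}{3}$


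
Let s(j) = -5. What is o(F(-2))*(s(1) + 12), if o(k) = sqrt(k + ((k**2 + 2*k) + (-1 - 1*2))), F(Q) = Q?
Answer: 7*I*sqrt(5) ≈ 15.652*I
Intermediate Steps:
o(k) = sqrt(-3 + k**2 + 3*k) (o(k) = sqrt(k + ((k**2 + 2*k) + (-1 - 2))) = sqrt(k + ((k**2 + 2*k) - 3)) = sqrt(k + (-3 + k**2 + 2*k)) = sqrt(-3 + k**2 + 3*k))
o(F(-2))*(s(1) + 12) = sqrt(-3 + (-2)**2 + 3*(-2))*(-5 + 12) = sqrt(-3 + 4 - 6)*7 = sqrt(-5)*7 = (I*sqrt(5))*7 = 7*I*sqrt(5)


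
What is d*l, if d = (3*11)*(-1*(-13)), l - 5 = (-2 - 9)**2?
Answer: 54054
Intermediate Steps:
l = 126 (l = 5 + (-2 - 9)**2 = 5 + (-11)**2 = 5 + 121 = 126)
d = 429 (d = 33*13 = 429)
d*l = 429*126 = 54054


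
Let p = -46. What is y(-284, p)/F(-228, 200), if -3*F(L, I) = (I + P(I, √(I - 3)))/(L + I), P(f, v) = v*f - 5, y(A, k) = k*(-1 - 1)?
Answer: -301392/1568395 + 61824*√197/313679 ≈ 2.5742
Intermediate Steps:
y(A, k) = -2*k (y(A, k) = k*(-2) = -2*k)
P(f, v) = -5 + f*v (P(f, v) = f*v - 5 = -5 + f*v)
F(L, I) = -(-5 + I + I*√(-3 + I))/(3*(I + L)) (F(L, I) = -(I + (-5 + I*√(I - 3)))/(3*(L + I)) = -(I + (-5 + I*√(-3 + I)))/(3*(I + L)) = -(-5 + I + I*√(-3 + I))/(3*(I + L)))
y(-284, p)/F(-228, 200) = (-2*(-46))/(((5 - 1*200 - 1*200*√(-3 + 200))/(3*(200 - 228)))) = 92/(((⅓)*(5 - 200 - 1*200*√197)/(-28))) = 92/(((⅓)*(-1/28)*(5 - 200 - 200*√197))) = 92/(((⅓)*(-1/28)*(-195 - 200*√197))) = 92/(65/28 + 50*√197/21)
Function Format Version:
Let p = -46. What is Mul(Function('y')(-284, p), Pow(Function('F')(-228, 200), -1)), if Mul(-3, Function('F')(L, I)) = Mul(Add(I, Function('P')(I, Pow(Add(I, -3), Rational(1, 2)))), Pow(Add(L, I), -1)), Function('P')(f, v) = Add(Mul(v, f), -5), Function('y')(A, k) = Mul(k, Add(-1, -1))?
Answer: Add(Rational(-301392, 1568395), Mul(Rational(61824, 313679), Pow(197, Rational(1, 2)))) ≈ 2.5742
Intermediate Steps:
Function('y')(A, k) = Mul(-2, k) (Function('y')(A, k) = Mul(k, -2) = Mul(-2, k))
Function('P')(f, v) = Add(-5, Mul(f, v)) (Function('P')(f, v) = Add(Mul(f, v), -5) = Add(-5, Mul(f, v)))
Function('F')(L, I) = Mul(Rational(-1, 3), Pow(Add(I, L), -1), Add(-5, I, Mul(I, Pow(Add(-3, I), Rational(1, 2))))) (Function('F')(L, I) = Mul(Rational(-1, 3), Mul(Add(I, Add(-5, Mul(I, Pow(Add(I, -3), Rational(1, 2))))), Pow(Add(L, I), -1))) = Mul(Rational(-1, 3), Mul(Add(I, Add(-5, Mul(I, Pow(Add(-3, I), Rational(1, 2))))), Pow(Add(I, L), -1))) = Mul(Rational(-1, 3), Mul(Add(-5, I, Mul(I, Pow(Add(-3, I), Rational(1, 2)))), Pow(Add(I, L), -1))) = Mul(Rational(-1, 3), Mul(Pow(Add(I, L), -1), Add(-5, I, Mul(I, Pow(Add(-3, I), Rational(1, 2)))))) = Mul(Rational(-1, 3), Pow(Add(I, L), -1), Add(-5, I, Mul(I, Pow(Add(-3, I), Rational(1, 2))))))
Mul(Function('y')(-284, p), Pow(Function('F')(-228, 200), -1)) = Mul(Mul(-2, -46), Pow(Mul(Rational(1, 3), Pow(Add(200, -228), -1), Add(5, Mul(-1, 200), Mul(-1, 200, Pow(Add(-3, 200), Rational(1, 2))))), -1)) = Mul(92, Pow(Mul(Rational(1, 3), Pow(-28, -1), Add(5, -200, Mul(-1, 200, Pow(197, Rational(1, 2))))), -1)) = Mul(92, Pow(Mul(Rational(1, 3), Rational(-1, 28), Add(5, -200, Mul(-200, Pow(197, Rational(1, 2))))), -1)) = Mul(92, Pow(Mul(Rational(1, 3), Rational(-1, 28), Add(-195, Mul(-200, Pow(197, Rational(1, 2))))), -1)) = Mul(92, Pow(Add(Rational(65, 28), Mul(Rational(50, 21), Pow(197, Rational(1, 2)))), -1))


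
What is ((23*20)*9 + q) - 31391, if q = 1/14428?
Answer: -393177427/14428 ≈ -27251.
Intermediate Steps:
q = 1/14428 ≈ 6.9310e-5
((23*20)*9 + q) - 31391 = ((23*20)*9 + 1/14428) - 31391 = (460*9 + 1/14428) - 31391 = (4140 + 1/14428) - 31391 = 59731921/14428 - 31391 = -393177427/14428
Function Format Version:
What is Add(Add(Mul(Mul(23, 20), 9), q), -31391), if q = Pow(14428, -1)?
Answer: Rational(-393177427, 14428) ≈ -27251.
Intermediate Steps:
q = Rational(1, 14428) ≈ 6.9310e-5
Add(Add(Mul(Mul(23, 20), 9), q), -31391) = Add(Add(Mul(Mul(23, 20), 9), Rational(1, 14428)), -31391) = Add(Add(Mul(460, 9), Rational(1, 14428)), -31391) = Add(Add(4140, Rational(1, 14428)), -31391) = Add(Rational(59731921, 14428), -31391) = Rational(-393177427, 14428)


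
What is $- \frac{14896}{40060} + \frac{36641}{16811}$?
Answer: $\frac{304355451}{168362165} \approx 1.8077$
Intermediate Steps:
$- \frac{14896}{40060} + \frac{36641}{16811} = \left(-14896\right) \frac{1}{40060} + 36641 \cdot \frac{1}{16811} = - \frac{3724}{10015} + \frac{36641}{16811} = \frac{304355451}{168362165}$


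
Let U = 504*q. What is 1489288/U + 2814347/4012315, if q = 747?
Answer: 879382556882/188823556215 ≈ 4.6572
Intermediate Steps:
U = 376488 (U = 504*747 = 376488)
1489288/U + 2814347/4012315 = 1489288/376488 + 2814347/4012315 = 1489288*(1/376488) + 2814347*(1/4012315) = 186161/47061 + 2814347/4012315 = 879382556882/188823556215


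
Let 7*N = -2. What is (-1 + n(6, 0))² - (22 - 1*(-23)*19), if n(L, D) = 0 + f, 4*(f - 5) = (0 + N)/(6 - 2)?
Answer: -1389695/3136 ≈ -443.14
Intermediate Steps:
N = -2/7 (N = (⅐)*(-2) = -2/7 ≈ -0.28571)
f = 279/56 (f = 5 + ((0 - 2/7)/(6 - 2))/4 = 5 + (-2/7/4)/4 = 5 + (-2/7*¼)/4 = 5 + (¼)*(-1/14) = 5 - 1/56 = 279/56 ≈ 4.9821)
n(L, D) = 279/56 (n(L, D) = 0 + 279/56 = 279/56)
(-1 + n(6, 0))² - (22 - 1*(-23)*19) = (-1 + 279/56)² - (22 - 1*(-23)*19) = (223/56)² - (22 + 23*19) = 49729/3136 - (22 + 437) = 49729/3136 - 1*459 = 49729/3136 - 459 = -1389695/3136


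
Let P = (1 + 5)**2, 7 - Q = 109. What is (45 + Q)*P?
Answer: -2052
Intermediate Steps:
Q = -102 (Q = 7 - 1*109 = 7 - 109 = -102)
P = 36 (P = 6**2 = 36)
(45 + Q)*P = (45 - 102)*36 = -57*36 = -2052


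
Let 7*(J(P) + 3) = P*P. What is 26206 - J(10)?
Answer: 183363/7 ≈ 26195.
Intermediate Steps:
J(P) = -3 + P**2/7 (J(P) = -3 + (P*P)/7 = -3 + P**2/7)
26206 - J(10) = 26206 - (-3 + (1/7)*10**2) = 26206 - (-3 + (1/7)*100) = 26206 - (-3 + 100/7) = 26206 - 1*79/7 = 26206 - 79/7 = 183363/7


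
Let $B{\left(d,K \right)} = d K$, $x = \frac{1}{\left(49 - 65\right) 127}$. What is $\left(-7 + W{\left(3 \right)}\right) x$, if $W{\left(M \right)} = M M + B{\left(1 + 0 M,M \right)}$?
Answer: $- \frac{5}{2032} \approx -0.0024606$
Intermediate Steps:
$x = - \frac{1}{2032}$ ($x = \frac{1}{-16} \cdot \frac{1}{127} = \left(- \frac{1}{16}\right) \frac{1}{127} = - \frac{1}{2032} \approx -0.00049213$)
$B{\left(d,K \right)} = K d$
$W{\left(M \right)} = M + M^{2}$ ($W{\left(M \right)} = M M + M \left(1 + 0 M\right) = M^{2} + M \left(1 + 0\right) = M^{2} + M 1 = M^{2} + M = M + M^{2}$)
$\left(-7 + W{\left(3 \right)}\right) x = \left(-7 + 3 \left(1 + 3\right)\right) \left(- \frac{1}{2032}\right) = \left(-7 + 3 \cdot 4\right) \left(- \frac{1}{2032}\right) = \left(-7 + 12\right) \left(- \frac{1}{2032}\right) = 5 \left(- \frac{1}{2032}\right) = - \frac{5}{2032}$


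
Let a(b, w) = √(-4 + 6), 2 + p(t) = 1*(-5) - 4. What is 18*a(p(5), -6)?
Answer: 18*√2 ≈ 25.456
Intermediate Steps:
p(t) = -11 (p(t) = -2 + (1*(-5) - 4) = -2 + (-5 - 4) = -2 - 9 = -11)
a(b, w) = √2
18*a(p(5), -6) = 18*√2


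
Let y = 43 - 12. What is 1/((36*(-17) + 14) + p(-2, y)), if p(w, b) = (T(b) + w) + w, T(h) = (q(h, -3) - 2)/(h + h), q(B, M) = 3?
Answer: -62/37323 ≈ -0.0016612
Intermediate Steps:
y = 31
T(h) = 1/(2*h) (T(h) = (3 - 2)/(h + h) = 1/(2*h))
p(w, b) = 1/(2*b) + 2*w (p(w, b) = (1/(2*b) + w) + w = (w + 1/(2*b)) + w = 1/(2*b) + 2*w)
1/((36*(-17) + 14) + p(-2, y)) = 1/((36*(-17) + 14) + ((1/2)/31 + 2*(-2))) = 1/((-612 + 14) + ((1/2)*(1/31) - 4)) = 1/(-598 + (1/62 - 4)) = 1/(-598 - 247/62) = 1/(-37323/62) = -62/37323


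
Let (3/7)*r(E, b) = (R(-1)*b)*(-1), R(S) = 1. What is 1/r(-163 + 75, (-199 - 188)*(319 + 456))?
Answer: 1/699825 ≈ 1.4289e-6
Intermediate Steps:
r(E, b) = -7*b/3 (r(E, b) = 7*((1*b)*(-1))/3 = 7*(b*(-1))/3 = 7*(-b)/3 = -7*b/3)
1/r(-163 + 75, (-199 - 188)*(319 + 456)) = 1/(-7*(-199 - 188)*(319 + 456)/3) = 1/(-(-903)*775) = 1/(-7/3*(-299925)) = 1/699825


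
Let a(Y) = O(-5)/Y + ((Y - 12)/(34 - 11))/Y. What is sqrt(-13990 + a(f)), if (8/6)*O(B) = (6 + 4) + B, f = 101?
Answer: I*sqrt(301976942417)/4646 ≈ 118.28*I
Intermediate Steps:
O(B) = 15/2 + 3*B/4 (O(B) = 3*((6 + 4) + B)/4 = 3*(10 + B)/4 = 15/2 + 3*B/4)
a(Y) = 15/(4*Y) + (-12/23 + Y/23)/Y (a(Y) = (15/2 + (3/4)*(-5))/Y + ((Y - 12)/(34 - 11))/Y = (15/2 - 15/4)/Y + ((-12 + Y)/23)/Y = 15/(4*Y) + ((-12 + Y)*(1/23))/Y = 15/(4*Y) + (-12/23 + Y/23)/Y)
sqrt(-13990 + a(f)) = sqrt(-13990 + (1/92)*(297 + 4*101)/101) = sqrt(-13990 + (1/92)*(1/101)*(297 + 404)) = sqrt(-13990 + (1/92)*(1/101)*701) = sqrt(-13990 + 701/9292) = sqrt(-129994379/9292) = I*sqrt(301976942417)/4646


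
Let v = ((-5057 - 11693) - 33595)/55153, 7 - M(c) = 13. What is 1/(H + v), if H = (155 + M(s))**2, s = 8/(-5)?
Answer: 55153/1224401408 ≈ 4.5045e-5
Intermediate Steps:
s = -8/5 (s = 8*(-1/5) = -8/5 ≈ -1.6000)
M(c) = -6 (M(c) = 7 - 1*13 = 7 - 13 = -6)
H = 22201 (H = (155 - 6)**2 = 149**2 = 22201)
v = -50345/55153 (v = (-16750 - 33595)*(1/55153) = -50345*1/55153 = -50345/55153 ≈ -0.91282)
1/(H + v) = 1/(22201 - 50345/55153) = 1/(1224401408/55153) = 55153/1224401408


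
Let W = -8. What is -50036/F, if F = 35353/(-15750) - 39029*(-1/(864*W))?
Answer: 302617728000/47725927 ≈ 6340.7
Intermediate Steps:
F = -47725927/6048000 (F = 35353/(-15750) - 39029/((36*(-24))*(-8)) = 35353*(-1/15750) - 39029/((-864*(-8))) = -35353/15750 - 39029/6912 = -47725927/6048000 ≈ -7.8912)
-50036/F = -50036/(-47725927/6048000) = -50036*(-6048000/47725927) = 302617728000/47725927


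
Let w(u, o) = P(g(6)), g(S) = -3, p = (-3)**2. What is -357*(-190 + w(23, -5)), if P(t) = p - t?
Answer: 63546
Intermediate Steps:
p = 9
P(t) = 9 - t
w(u, o) = 12 (w(u, o) = 9 - 1*(-3) = 9 + 3 = 12)
-357*(-190 + w(23, -5)) = -357*(-190 + 12) = -357*(-178) = 63546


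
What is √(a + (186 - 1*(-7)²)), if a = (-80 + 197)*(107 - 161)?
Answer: I*√6181 ≈ 78.619*I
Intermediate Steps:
a = -6318 (a = 117*(-54) = -6318)
√(a + (186 - 1*(-7)²)) = √(-6318 + (186 - 1*(-7)²)) = √(-6318 + (186 - 1*49)) = √(-6318 + (186 - 49)) = √(-6318 + 137) = √(-6181) = I*√6181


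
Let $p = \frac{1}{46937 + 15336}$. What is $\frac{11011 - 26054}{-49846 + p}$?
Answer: $\frac{936772739}{3104059957} \approx 0.30179$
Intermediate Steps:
$p = \frac{1}{62273} \approx 1.6058 \cdot 10^{-5}$
$\frac{11011 - 26054}{-49846 + p} = \frac{11011 - 26054}{-49846 + \frac{1}{62273}} = - \frac{15043}{- \frac{3104059957}{62273}} = \left(-15043\right) \left(- \frac{62273}{3104059957}\right) = \frac{936772739}{3104059957}$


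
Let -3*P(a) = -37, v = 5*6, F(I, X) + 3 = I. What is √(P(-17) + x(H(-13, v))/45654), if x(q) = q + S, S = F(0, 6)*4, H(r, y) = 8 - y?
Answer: 2*√1606541433/22827 ≈ 3.5118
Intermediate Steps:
F(I, X) = -3 + I
v = 30
P(a) = 37/3 (P(a) = -⅓*(-37) = 37/3)
S = -12 (S = (-3 + 0)*4 = -3*4 = -12)
x(q) = -12 + q (x(q) = q - 12 = -12 + q)
√(P(-17) + x(H(-13, v))/45654) = √(37/3 + (-12 + (8 - 1*30))/45654) = √(37/3 + (-12 + (8 - 30))*(1/45654)) = √(37/3 + (-12 - 22)*(1/45654)) = √(37/3 - 34*1/45654) = √(37/3 - 17/22827) = √(281516/22827) = 2*√1606541433/22827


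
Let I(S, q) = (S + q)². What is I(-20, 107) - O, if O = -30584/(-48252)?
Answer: 91297201/12063 ≈ 7568.4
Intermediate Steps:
O = 7646/12063 (O = -30584*(-1/48252) = 7646/12063 ≈ 0.63384)
I(-20, 107) - O = (-20 + 107)² - 1*7646/12063 = 87² - 7646/12063 = 7569 - 7646/12063 = 91297201/12063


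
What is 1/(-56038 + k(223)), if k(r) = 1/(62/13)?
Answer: -62/3474343 ≈ -1.7845e-5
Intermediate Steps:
k(r) = 13/62 (k(r) = 1/(62*(1/13)) = 1/(62/13) = 13/62)
1/(-56038 + k(223)) = 1/(-56038 + 13/62) = 1/(-3474343/62) = -62/3474343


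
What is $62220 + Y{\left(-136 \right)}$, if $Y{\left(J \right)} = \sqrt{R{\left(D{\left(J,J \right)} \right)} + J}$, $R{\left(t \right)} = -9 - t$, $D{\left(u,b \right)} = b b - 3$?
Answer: $62220 + i \sqrt{18638} \approx 62220.0 + 136.52 i$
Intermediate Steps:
$D{\left(u,b \right)} = -3 + b^{2}$ ($D{\left(u,b \right)} = b^{2} - 3 = -3 + b^{2}$)
$Y{\left(J \right)} = \sqrt{-6 + J - J^{2}}$ ($Y{\left(J \right)} = \sqrt{\left(-9 - \left(-3 + J^{2}\right)\right) + J} = \sqrt{\left(-6 - J^{2}\right) + J} = \sqrt{-6 + J - J^{2}}$)
$62220 + Y{\left(-136 \right)} = 62220 + \sqrt{-6 - 136 - \left(-136\right)^{2}} = 62220 + \sqrt{-6 - 136 - 18496} = 62220 + \sqrt{-18638} = 62220 + i \sqrt{18638}$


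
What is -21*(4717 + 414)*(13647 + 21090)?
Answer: -3742946487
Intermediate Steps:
-21*(4717 + 414)*(13647 + 21090) = -107751*34737 = -21*178235547 = -3742946487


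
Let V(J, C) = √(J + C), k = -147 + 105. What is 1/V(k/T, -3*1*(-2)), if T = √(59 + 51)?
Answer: √165/(3*√(110 - 7*√110)) ≈ 0.70791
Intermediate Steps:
T = √110 ≈ 10.488
k = -42
V(J, C) = √(C + J)
1/V(k/T, -3*1*(-2)) = 1/(√(-3*1*(-2) - 42*√110/110)) = 1/(√(-3*(-2) - 21*√110/55)) = 1/(√(6 - 21*√110/55)) = (6 - 21*√110/55)^(-½)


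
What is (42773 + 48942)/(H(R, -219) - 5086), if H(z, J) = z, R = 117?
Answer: -91715/4969 ≈ -18.457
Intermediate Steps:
(42773 + 48942)/(H(R, -219) - 5086) = (42773 + 48942)/(117 - 5086) = 91715/(-4969) = 91715*(-1/4969) = -91715/4969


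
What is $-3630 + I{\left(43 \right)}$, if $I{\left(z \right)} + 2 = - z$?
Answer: $-3675$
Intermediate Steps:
$I{\left(z \right)} = -2 - z$
$-3630 + I{\left(43 \right)} = -3630 - 45 = -3675$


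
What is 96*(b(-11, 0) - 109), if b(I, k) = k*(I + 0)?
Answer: -10464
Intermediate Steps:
b(I, k) = I*k (b(I, k) = k*I = I*k)
96*(b(-11, 0) - 109) = 96*(-11*0 - 109) = 96*(0 - 109) = 96*(-109) = -10464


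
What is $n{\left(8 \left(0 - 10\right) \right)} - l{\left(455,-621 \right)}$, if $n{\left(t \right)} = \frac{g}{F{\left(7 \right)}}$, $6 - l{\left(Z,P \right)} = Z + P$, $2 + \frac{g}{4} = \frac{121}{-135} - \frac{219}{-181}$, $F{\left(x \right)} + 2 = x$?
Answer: $- \frac{21178924}{122175} \approx -173.35$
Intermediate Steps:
$F{\left(x \right)} = -2 + x$
$g = - \frac{164824}{24435}$ ($g = -8 + 4 \left(\frac{121}{-135} - \frac{219}{-181}\right) = -8 + 4 \left(121 \left(- \frac{1}{135}\right) - - \frac{219}{181}\right) = -8 + 4 \left(- \frac{121}{135} + \frac{219}{181}\right) = -8 + 4 \cdot \frac{7664}{24435} = -8 + \frac{30656}{24435} = - \frac{164824}{24435} \approx -6.7454$)
$l{\left(Z,P \right)} = 6 - P - Z$ ($l{\left(Z,P \right)} = 6 - \left(Z + P\right) = 6 - \left(P + Z\right) = 6 - P - Z$)
$n{\left(t \right)} = - \frac{164824}{122175}$ ($n{\left(t \right)} = - \frac{164824}{24435 \left(-2 + 7\right)} = - \frac{164824}{24435 \cdot 5} = \left(- \frac{164824}{24435}\right) \frac{1}{5} = - \frac{164824}{122175}$)
$n{\left(8 \left(0 - 10\right) \right)} - l{\left(455,-621 \right)} = - \frac{164824}{122175} - \left(6 - -621 - 455\right) = - \frac{164824}{122175} - \left(6 + 621 - 455\right) = - \frac{164824}{122175} - 172 = - \frac{21178924}{122175}$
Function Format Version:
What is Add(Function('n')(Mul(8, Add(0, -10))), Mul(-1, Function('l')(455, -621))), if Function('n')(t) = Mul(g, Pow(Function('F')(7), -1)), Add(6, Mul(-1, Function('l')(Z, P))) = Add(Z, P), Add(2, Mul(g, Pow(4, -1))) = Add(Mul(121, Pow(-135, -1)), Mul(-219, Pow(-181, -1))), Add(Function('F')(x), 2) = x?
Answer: Rational(-21178924, 122175) ≈ -173.35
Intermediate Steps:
Function('F')(x) = Add(-2, x)
g = Rational(-164824, 24435) (g = Add(-8, Mul(4, Add(Mul(121, Pow(-135, -1)), Mul(-219, Pow(-181, -1))))) = Add(-8, Mul(4, Add(Mul(121, Rational(-1, 135)), Mul(-219, Rational(-1, 181))))) = Add(-8, Mul(4, Add(Rational(-121, 135), Rational(219, 181)))) = Add(-8, Mul(4, Rational(7664, 24435))) = Add(-8, Rational(30656, 24435)) = Rational(-164824, 24435) ≈ -6.7454)
Function('l')(Z, P) = Add(6, Mul(-1, P), Mul(-1, Z)) (Function('l')(Z, P) = Add(6, Mul(-1, Add(Z, P))) = Add(6, Mul(-1, Add(P, Z))) = Add(6, Add(Mul(-1, P), Mul(-1, Z))) = Add(6, Mul(-1, P), Mul(-1, Z)))
Function('n')(t) = Rational(-164824, 122175) (Function('n')(t) = Mul(Rational(-164824, 24435), Pow(Add(-2, 7), -1)) = Mul(Rational(-164824, 24435), Pow(5, -1)) = Mul(Rational(-164824, 24435), Rational(1, 5)) = Rational(-164824, 122175))
Add(Function('n')(Mul(8, Add(0, -10))), Mul(-1, Function('l')(455, -621))) = Add(Rational(-164824, 122175), Mul(-1, Add(6, Mul(-1, -621), Mul(-1, 455)))) = Add(Rational(-164824, 122175), Mul(-1, Add(6, 621, -455))) = Add(Rational(-164824, 122175), Mul(-1, 172)) = Add(Rational(-164824, 122175), -172) = Rational(-21178924, 122175)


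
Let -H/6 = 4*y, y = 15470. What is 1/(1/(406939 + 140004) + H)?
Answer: -546943/203068997039 ≈ -2.6934e-6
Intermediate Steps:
H = -371280 (H = -24*15470 = -6*61880 = -371280)
1/(1/(406939 + 140004) + H) = 1/(1/(406939 + 140004) - 371280) = 1/(1/546943 - 371280) = 1/(-203068997039/546943) = -546943/203068997039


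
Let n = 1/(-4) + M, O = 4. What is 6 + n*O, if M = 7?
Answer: 33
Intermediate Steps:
n = 27/4 (n = 1/(-4) + 7 = -¼ + 7 = 27/4 ≈ 6.7500)
6 + n*O = 6 + (27/4)*4 = 6 + 27 = 33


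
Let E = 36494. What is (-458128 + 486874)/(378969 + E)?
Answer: 28746/415463 ≈ 0.069190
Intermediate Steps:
(-458128 + 486874)/(378969 + E) = (-458128 + 486874)/(378969 + 36494) = 28746/415463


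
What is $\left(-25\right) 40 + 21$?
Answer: $-979$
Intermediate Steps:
$\left(-25\right) 40 + 21 = -1000 + 21 = -979$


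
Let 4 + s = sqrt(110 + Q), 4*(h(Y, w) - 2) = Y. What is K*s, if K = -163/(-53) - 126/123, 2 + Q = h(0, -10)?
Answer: -17828/2173 + 4457*sqrt(110)/2173 ≈ 13.308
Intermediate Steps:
h(Y, w) = 2 + Y/4
Q = 0 (Q = -2 + (2 + (1/4)*0) = -2 + (2 + 0) = -2 + 2 = 0)
K = 4457/2173 (K = -163*(-1/53) - 126*1/123 = 163/53 - 42/41 = 4457/2173 ≈ 2.0511)
s = -4 + sqrt(110) (s = -4 + sqrt(110 + 0) = -4 + sqrt(110) ≈ 6.4881)
K*s = 4457*(-4 + sqrt(110))/2173 = -17828/2173 + 4457*sqrt(110)/2173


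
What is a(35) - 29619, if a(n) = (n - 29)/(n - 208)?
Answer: -5124093/173 ≈ -29619.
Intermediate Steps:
a(n) = (-29 + n)/(-208 + n)
a(35) - 29619 = (-29 + 35)/(-208 + 35) - 29619 = 6/(-173) - 29619 = -1/173*6 - 29619 = -6/173 - 29619 = -5124093/173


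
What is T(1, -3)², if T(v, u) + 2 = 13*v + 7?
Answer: 324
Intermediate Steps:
T(v, u) = 5 + 13*v (T(v, u) = -2 + (13*v + 7) = -2 + (7 + 13*v) = 5 + 13*v)
T(1, -3)² = (5 + 13*1)² = (5 + 13)² = 18² = 324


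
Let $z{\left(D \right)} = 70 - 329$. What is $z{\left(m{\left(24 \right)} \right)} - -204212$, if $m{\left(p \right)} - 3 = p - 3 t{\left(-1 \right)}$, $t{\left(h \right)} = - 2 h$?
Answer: $203953$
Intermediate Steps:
$m{\left(p \right)} = -3 + p$ ($m{\left(p \right)} = 3 + \left(p - 3 \left(\left(-2\right) \left(-1\right)\right)\right) = 3 + \left(p - 6\right) = 3 + \left(-6 + p\right) = -3 + p$)
$z{\left(D \right)} = -259$
$z{\left(m{\left(24 \right)} \right)} - -204212 = -259 - -204212 = -259 + 204212 = 203953$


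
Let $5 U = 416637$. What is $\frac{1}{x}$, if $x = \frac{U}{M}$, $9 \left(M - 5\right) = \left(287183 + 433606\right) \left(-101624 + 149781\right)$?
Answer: $\frac{4450132810}{96147} \approx 46285.0$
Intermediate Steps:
$U = \frac{416637}{5}$ ($U = \frac{1}{5} \cdot 416637 = \frac{416637}{5} \approx 83327.0$)
$M = \frac{11570345306}{3}$ ($M = 5 + \frac{\left(287183 + 433606\right) \left(-101624 + 149781\right)}{9} = 5 + \frac{720789 \cdot 48157}{9} = 5 + \frac{1}{9} \cdot 34711035873 = 5 + \frac{11570345291}{3} = \frac{11570345306}{3} \approx 3.8568 \cdot 10^{9}$)
$x = \frac{96147}{4450132810}$ ($x = \frac{416637}{5 \cdot \frac{11570345306}{3}} = \frac{416637}{5} \cdot \frac{3}{11570345306} = \frac{96147}{4450132810} \approx 2.1605 \cdot 10^{-5}$)
$\frac{1}{x} = \frac{1}{\frac{96147}{4450132810}} = \frac{4450132810}{96147}$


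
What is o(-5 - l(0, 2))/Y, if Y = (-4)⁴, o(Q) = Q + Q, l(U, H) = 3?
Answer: -1/16 ≈ -0.062500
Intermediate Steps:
o(Q) = 2*Q
Y = 256
o(-5 - l(0, 2))/Y = (2*(-5 - 1*3))/256 = (2*(-5 - 3))*(1/256) = (2*(-8))*(1/256) = -16*1/256 = -1/16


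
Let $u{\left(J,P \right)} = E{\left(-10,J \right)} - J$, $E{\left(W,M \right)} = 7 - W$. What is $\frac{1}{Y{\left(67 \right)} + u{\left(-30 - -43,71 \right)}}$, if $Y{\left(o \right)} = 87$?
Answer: $\frac{1}{91} \approx 0.010989$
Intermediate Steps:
$u{\left(J,P \right)} = 17 - J$ ($u{\left(J,P \right)} = \left(7 - -10\right) - J = \left(7 + 10\right) - J = 17 - J$)
$\frac{1}{Y{\left(67 \right)} + u{\left(-30 - -43,71 \right)}} = \frac{1}{87 + \left(17 - \left(-30 - -43\right)\right)} = \frac{1}{87 + \left(17 - \left(-30 + 43\right)\right)} = \frac{1}{87 + \left(17 - 13\right)} = \frac{1}{87 + 4} = \frac{1}{91}$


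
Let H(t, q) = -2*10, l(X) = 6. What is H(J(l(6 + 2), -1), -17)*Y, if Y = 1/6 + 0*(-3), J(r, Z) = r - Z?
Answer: -10/3 ≈ -3.3333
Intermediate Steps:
Y = ⅙ (Y = ⅙ + 0 = ⅙ ≈ 0.16667)
H(t, q) = -20
H(J(l(6 + 2), -1), -17)*Y = -20*⅙ = -10/3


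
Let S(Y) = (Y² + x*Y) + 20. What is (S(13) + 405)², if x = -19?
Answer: 120409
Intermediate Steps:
S(Y) = 20 + Y² - 19*Y (S(Y) = (Y² - 19*Y) + 20 = 20 + Y² - 19*Y)
(S(13) + 405)² = ((20 + 13² - 19*13) + 405)² = ((20 + 169 - 247) + 405)² = (-58 + 405)² = 347² = 120409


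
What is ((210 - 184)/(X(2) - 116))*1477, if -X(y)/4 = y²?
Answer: -19201/66 ≈ -290.92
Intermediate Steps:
X(y) = -4*y²
((210 - 184)/(X(2) - 116))*1477 = ((210 - 184)/(-4*2² - 116))*1477 = (26/(-4*4 - 116))*1477 = (26/(-16 - 116))*1477 = (26/(-132))*1477 = (26*(-1/132))*1477 = -13/66*1477 = -19201/66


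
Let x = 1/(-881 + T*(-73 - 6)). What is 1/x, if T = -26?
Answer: 1173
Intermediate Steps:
x = 1/1173 (x = 1/(-881 - 26*(-73 - 6)) = 1/(-881 - 26*(-79)) = 1/(-881 + 2054) = 1/1173 ≈ 0.00085251)
1/x = 1/(1/1173) = 1173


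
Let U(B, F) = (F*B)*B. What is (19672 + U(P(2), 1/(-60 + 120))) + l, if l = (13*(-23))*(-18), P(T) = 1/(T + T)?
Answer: 24051841/960 ≈ 25054.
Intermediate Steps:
P(T) = 1/(2*T)
U(B, F) = F*B² (U(B, F) = (B*F)*B = F*B²)
l = 5382 (l = -299*(-18) = 5382)
(19672 + U(P(2), 1/(-60 + 120))) + l = (19672 + ((½)/2)²/(-60 + 120)) + 5382 = (19672 + ((½)*(½))²/60) + 5382 = (19672 + (¼)²/60) + 5382 = (19672 + (1/60)*(1/16)) + 5382 = (19672 + 1/960) + 5382 = 18885121/960 + 5382 = 24051841/960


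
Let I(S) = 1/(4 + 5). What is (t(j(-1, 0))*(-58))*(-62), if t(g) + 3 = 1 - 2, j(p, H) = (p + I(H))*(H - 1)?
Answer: -14384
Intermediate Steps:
I(S) = ⅑ (I(S) = 1/9 = ⅑)
j(p, H) = (-1 + H)*(⅑ + p) (j(p, H) = (p + ⅑)*(H - 1) = (⅑ + p)*(-1 + H) = (-1 + H)*(⅑ + p))
t(g) = -4 (t(g) = -3 + (1 - 2) = -3 - 1 = -4)
(t(j(-1, 0))*(-58))*(-62) = -4*(-58)*(-62) = 232*(-62) = -14384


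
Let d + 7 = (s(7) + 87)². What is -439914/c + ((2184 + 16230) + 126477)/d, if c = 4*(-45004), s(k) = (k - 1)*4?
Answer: 7874949813/554179256 ≈ 14.210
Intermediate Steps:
s(k) = -4 + 4*k (s(k) = (-1 + k)*4 = -4 + 4*k)
d = 12314 (d = -7 + ((-4 + 4*7) + 87)² = -7 + ((-4 + 28) + 87)² = -7 + (24 + 87)² = -7 + 111² = -7 + 12321 = 12314)
c = -180016
-439914/c + ((2184 + 16230) + 126477)/d = -439914/(-180016) + ((2184 + 16230) + 126477)/12314 = -439914*(-1/180016) + (18414 + 126477)*(1/12314) = 219957/90008 + 144891*(1/12314) = 219957/90008 + 144891/12314 = 7874949813/554179256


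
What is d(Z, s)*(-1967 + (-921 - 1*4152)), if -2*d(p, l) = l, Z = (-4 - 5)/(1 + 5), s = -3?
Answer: -10560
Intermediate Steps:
Z = -3/2 (Z = -9/6 = -9*⅙ = -3/2 ≈ -1.5000)
d(p, l) = -l/2
d(Z, s)*(-1967 + (-921 - 1*4152)) = (-½*(-3))*(-1967 + (-921 - 1*4152)) = 3*(-1967 + (-921 - 4152))/2 = 3*(-1967 - 5073)/2 = (3/2)*(-7040) = -10560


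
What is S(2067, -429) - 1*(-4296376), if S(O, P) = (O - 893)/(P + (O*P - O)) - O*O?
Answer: 21241250819/889239 ≈ 23887.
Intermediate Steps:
S(O, P) = -O² + (-893 + O)/(P - O + O*P) (S(O, P) = (-893 + O)/(P + (-O + O*P)) - O² = (-893 + O)/(P - O + O*P) - O² = -O² + (-893 + O)/(P - O + O*P))
S(2067, -429) - 1*(-4296376) = (-893 + 2067 + 2067³ - 1*(-429)*2067² - 1*(-429)*2067³)/(-429 - 1*2067 + 2067*(-429)) - 1*(-4296376) = (-893 + 2067 + 8831234763 - 1*(-429)*4272489 - 1*(-429)*8831234763)/(-429 - 2067 - 886743) + 4296376 = (-893 + 2067 + 8831234763 + 1832897781 + 3788599713327)/(-889239) + 4296376 = -1/889239*3799263847045 + 4296376 = -3799263847045/889239 + 4296376 = 21241250819/889239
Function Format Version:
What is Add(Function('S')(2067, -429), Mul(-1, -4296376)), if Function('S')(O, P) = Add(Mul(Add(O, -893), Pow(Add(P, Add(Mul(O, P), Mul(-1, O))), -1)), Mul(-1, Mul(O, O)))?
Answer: Rational(21241250819, 889239) ≈ 23887.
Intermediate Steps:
Function('S')(O, P) = Add(Mul(-1, Pow(O, 2)), Mul(Pow(Add(P, Mul(-1, O), Mul(O, P)), -1), Add(-893, O))) (Function('S')(O, P) = Add(Mul(Add(-893, O), Pow(Add(P, Add(Mul(-1, O), Mul(O, P))), -1)), Mul(-1, Pow(O, 2))) = Add(Mul(Add(-893, O), Pow(Add(P, Mul(-1, O), Mul(O, P)), -1)), Mul(-1, Pow(O, 2))) = Add(Mul(Pow(Add(P, Mul(-1, O), Mul(O, P)), -1), Add(-893, O)), Mul(-1, Pow(O, 2))) = Add(Mul(-1, Pow(O, 2)), Mul(Pow(Add(P, Mul(-1, O), Mul(O, P)), -1), Add(-893, O))))
Add(Function('S')(2067, -429), Mul(-1, -4296376)) = Add(Mul(Pow(Add(-429, Mul(-1, 2067), Mul(2067, -429)), -1), Add(-893, 2067, Pow(2067, 3), Mul(-1, -429, Pow(2067, 2)), Mul(-1, -429, Pow(2067, 3)))), Mul(-1, -4296376)) = Add(Mul(Pow(Add(-429, -2067, -886743), -1), Add(-893, 2067, 8831234763, Mul(-1, -429, 4272489), Mul(-1, -429, 8831234763))), 4296376) = Add(Mul(Pow(-889239, -1), Add(-893, 2067, 8831234763, 1832897781, 3788599713327)), 4296376) = Add(Mul(Rational(-1, 889239), 3799263847045), 4296376) = Add(Rational(-3799263847045, 889239), 4296376) = Rational(21241250819, 889239)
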